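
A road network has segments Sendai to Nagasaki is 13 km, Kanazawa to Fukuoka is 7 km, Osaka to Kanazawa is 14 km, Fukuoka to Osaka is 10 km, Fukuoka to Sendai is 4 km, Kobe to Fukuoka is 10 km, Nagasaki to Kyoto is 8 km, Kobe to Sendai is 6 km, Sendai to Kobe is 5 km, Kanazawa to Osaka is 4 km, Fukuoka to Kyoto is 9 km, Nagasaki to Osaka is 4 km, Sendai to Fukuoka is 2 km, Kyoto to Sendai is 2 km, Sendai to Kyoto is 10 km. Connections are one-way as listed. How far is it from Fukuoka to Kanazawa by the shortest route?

24

Paths from Fukuoka to Kanazawa:
Fukuoka → Kyoto → Sendai → Nagasaki → Osaka → Kanazawa: 9 + 2 + 13 + 4 + 14 = 42
Fukuoka → Sendai → Nagasaki → Osaka → Kanazawa: 4 + 13 + 4 + 14 = 35
Fukuoka → Osaka → Kanazawa: 10 + 14 = 24
Shortest: 24 km.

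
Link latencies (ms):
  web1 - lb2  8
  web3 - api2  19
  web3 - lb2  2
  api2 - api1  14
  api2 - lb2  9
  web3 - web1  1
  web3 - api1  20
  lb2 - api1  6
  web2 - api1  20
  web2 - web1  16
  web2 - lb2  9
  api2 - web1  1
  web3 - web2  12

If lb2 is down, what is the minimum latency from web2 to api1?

Comparing a few candidate routes:
web2 - web1 - web3 - api1: 16 + 1 + 20 = 37
web2 - web1 - api2 - api1: 16 + 1 + 14 = 31
web2 - api1: 20
web2 - web3 - api1: 12 + 20 = 32
web2 - web3 - api2 - api1: 12 + 19 + 14 = 45
web2 - web3 - web1 - api2 - api1: 12 + 1 + 1 + 14 = 28
Shortest: 20 ms.

20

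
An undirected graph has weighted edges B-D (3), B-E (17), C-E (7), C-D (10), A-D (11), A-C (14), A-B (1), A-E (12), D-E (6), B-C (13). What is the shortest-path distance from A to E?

10

Comparing a few candidate routes:
A → B → D → E: 1 + 3 + 6 = 10
A → D → E: 11 + 6 = 17
A → E: 12
A → B → E: 1 + 17 = 18
A → C → E: 14 + 7 = 21
Shortest: 10.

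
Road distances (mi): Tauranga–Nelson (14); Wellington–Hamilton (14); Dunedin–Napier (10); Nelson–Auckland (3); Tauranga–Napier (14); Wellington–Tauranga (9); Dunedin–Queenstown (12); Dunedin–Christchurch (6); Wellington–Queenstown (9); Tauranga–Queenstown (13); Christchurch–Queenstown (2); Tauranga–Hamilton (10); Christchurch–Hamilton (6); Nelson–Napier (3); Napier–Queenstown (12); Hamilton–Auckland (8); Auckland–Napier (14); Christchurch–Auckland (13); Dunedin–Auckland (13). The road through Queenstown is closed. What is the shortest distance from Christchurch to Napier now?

16

Checking several routes:
Christchurch - Hamilton - Auckland - Nelson - Napier: 6 + 8 + 3 + 3 = 20
Christchurch - Dunedin - Napier: 6 + 10 = 16
Christchurch - Dunedin - Auckland - Nelson - Napier: 6 + 13 + 3 + 3 = 25
Christchurch - Auckland - Napier: 13 + 14 = 27
Christchurch - Hamilton - Auckland - Napier: 6 + 8 + 14 = 28
Christchurch - Auckland - Nelson - Napier: 13 + 3 + 3 = 19
Shortest: 16 mi.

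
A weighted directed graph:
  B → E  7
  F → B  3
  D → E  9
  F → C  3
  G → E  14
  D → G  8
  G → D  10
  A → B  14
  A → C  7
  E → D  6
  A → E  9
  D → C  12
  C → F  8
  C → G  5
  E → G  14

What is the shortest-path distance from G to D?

Paths from G to D:
G → D: 10
G → E → D: 14 + 6 = 20
Best route has total 10.

10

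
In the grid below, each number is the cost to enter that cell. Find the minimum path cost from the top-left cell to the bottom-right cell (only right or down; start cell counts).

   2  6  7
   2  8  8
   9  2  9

23

One optimal route is r0c0 → r1c0 → r1c1 → r2c1 → r2c2.
Its cost is 2 + 2 + 8 + 2 + 9 = 23.
For comparison, the top-then-right route costs 32.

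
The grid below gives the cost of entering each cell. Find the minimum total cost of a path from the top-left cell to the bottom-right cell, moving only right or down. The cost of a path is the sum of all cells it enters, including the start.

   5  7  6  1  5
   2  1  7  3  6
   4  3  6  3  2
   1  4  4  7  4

26

Take [0,0]→[1,0]→[1,1]→[2,1]→[2,2]→[2,3]→[2,4]→[3,4] for a total of 5 + 2 + 1 + 3 + 6 + 3 + 2 + 4 = 26.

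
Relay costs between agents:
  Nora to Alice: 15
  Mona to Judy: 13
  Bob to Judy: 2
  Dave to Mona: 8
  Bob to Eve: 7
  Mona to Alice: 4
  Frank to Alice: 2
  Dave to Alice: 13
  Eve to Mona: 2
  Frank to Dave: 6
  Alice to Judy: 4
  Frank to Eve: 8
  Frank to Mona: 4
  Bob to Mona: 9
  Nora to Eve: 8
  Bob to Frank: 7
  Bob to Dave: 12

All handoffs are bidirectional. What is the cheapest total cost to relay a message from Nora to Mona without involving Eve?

Checking several routes:
Nora→Alice→Frank→Mona: 15 + 2 + 4 = 21
Nora→Alice→Frank→Dave→Mona: 15 + 2 + 6 + 8 = 31
Nora→Alice→Judy→Bob→Frank→Mona: 15 + 4 + 2 + 7 + 4 = 32
Nora→Alice→Judy→Bob→Mona: 15 + 4 + 2 + 9 = 30
Nora→Alice→Judy→Mona: 15 + 4 + 13 = 32
Nora→Alice→Mona: 15 + 4 = 19
Shortest: 19.

19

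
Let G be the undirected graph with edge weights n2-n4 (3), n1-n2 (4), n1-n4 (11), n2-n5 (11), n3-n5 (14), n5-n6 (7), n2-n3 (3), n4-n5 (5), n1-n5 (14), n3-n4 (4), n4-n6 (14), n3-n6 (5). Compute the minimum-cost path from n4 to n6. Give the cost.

Some routes from n4 to n6:
n4-n1-n2-n3-n6: 11 + 4 + 3 + 5 = 23
n4-n6: 14
n4-n5-n6: 5 + 7 = 12
n4-n2-n5-n6: 3 + 11 + 7 = 21
n4-n3-n6: 4 + 5 = 9
n4-n2-n3-n6: 3 + 3 + 5 = 11
Shortest: 9.

9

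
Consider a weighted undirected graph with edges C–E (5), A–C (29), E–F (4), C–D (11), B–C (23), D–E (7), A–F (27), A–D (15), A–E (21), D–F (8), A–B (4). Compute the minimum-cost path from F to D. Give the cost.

Comparing a few candidate routes:
F -> E -> C -> D: 4 + 5 + 11 = 20
F -> D: 8
F -> E -> A -> D: 4 + 21 + 15 = 40
F -> E -> D: 4 + 7 = 11
The minimum is 8.

8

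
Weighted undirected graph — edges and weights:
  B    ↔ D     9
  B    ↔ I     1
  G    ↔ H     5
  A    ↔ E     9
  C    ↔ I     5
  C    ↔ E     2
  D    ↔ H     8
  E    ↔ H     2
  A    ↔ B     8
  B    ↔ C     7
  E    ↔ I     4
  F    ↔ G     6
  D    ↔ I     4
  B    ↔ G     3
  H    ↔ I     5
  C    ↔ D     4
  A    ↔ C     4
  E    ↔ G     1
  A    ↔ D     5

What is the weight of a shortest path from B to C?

6

Comparing a few candidate routes:
B-C: 7
B-I-E-C: 1 + 4 + 2 = 7
B-G-E-C: 3 + 1 + 2 = 6
B-I-C: 1 + 5 = 6
Shortest: 6.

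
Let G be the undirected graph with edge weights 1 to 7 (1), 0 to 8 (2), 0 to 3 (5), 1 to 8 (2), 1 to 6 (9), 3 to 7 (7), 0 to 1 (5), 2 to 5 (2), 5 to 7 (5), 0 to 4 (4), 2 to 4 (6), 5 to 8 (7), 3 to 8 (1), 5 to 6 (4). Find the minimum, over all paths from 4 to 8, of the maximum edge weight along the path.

Some routes from 4 to 8:
4→2→5→7→1→8: max(6, 2, 5, 1, 2) = 6
4→0→3→8: max(4, 5, 1) = 5
4→0→8: max(4, 2) = 4
4→0→1→8: max(4, 5, 2) = 5
4→2→5→7→1→0→8: max(6, 2, 5, 1, 5, 2) = 6
Smallest bottleneck: 4.

4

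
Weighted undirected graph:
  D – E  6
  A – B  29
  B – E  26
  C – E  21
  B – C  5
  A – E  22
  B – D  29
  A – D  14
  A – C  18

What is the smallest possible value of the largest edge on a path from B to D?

18

Comparing a few candidate routes:
B→C→A→E→D: max(5, 18, 22, 6) = 22
B→C→A→D: max(5, 18, 14) = 18
B→E→D: max(26, 6) = 26
B→E→A→D: max(26, 22, 14) = 26
B→C→E→D: max(5, 21, 6) = 21
B→C→E→A→D: max(5, 21, 22, 14) = 22
Best route has worst link 18.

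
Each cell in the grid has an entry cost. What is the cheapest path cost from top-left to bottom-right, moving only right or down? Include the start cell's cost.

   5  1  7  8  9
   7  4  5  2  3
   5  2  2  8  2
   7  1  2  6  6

Take [0,0] -> [0,1] -> [1,1] -> [2,1] -> [3,1] -> [3,2] -> [3,3] -> [3,4] for a total of 5 + 1 + 4 + 2 + 1 + 2 + 6 + 6 = 27.
(Top row then right column would cost 41.)

27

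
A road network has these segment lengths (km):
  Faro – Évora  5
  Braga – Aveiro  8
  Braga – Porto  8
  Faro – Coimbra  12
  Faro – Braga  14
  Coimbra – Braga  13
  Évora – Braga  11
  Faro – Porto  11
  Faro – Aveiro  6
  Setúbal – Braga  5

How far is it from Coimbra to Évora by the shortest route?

Comparing a few candidate routes:
Coimbra -> Faro -> Aveiro -> Braga -> Évora: 12 + 6 + 8 + 11 = 37
Coimbra -> Faro -> Évora: 12 + 5 = 17
Coimbra -> Braga -> Aveiro -> Faro -> Évora: 13 + 8 + 6 + 5 = 32
Coimbra -> Braga -> Faro -> Évora: 13 + 14 + 5 = 32
Coimbra -> Braga -> Évora: 13 + 11 = 24
Best route has total 17 km.

17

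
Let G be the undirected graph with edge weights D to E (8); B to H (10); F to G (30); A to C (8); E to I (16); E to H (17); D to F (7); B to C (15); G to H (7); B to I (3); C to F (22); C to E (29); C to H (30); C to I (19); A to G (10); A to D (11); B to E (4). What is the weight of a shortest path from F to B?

19

Comparing a few candidate routes:
F -> D -> E -> I -> B: 7 + 8 + 16 + 3 = 34
F -> C -> B: 22 + 15 = 37
F -> D -> A -> C -> B: 7 + 11 + 8 + 15 = 41
F -> D -> E -> B: 7 + 8 + 4 = 19
Shortest: 19.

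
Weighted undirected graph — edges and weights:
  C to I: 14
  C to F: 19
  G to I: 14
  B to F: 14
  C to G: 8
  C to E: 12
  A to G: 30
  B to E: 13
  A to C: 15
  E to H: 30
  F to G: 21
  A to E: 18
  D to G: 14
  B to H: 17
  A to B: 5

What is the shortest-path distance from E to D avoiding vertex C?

A few of the E→D routes:
E→B→A→G→D: 13 + 5 + 30 + 14 = 62
E→A→G→D: 18 + 30 + 14 = 62
E→B→F→G→D: 13 + 14 + 21 + 14 = 62
Best route has total 62.

62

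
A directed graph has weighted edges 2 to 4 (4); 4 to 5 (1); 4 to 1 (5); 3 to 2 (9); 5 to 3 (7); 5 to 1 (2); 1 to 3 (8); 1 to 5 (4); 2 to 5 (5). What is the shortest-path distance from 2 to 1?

7

Routes from 2 to 1:
2 - 4 - 5 - 1: 4 + 1 + 2 = 7
2 - 5 - 1: 5 + 2 = 7
2 - 4 - 1: 4 + 5 = 9
The minimum is 7.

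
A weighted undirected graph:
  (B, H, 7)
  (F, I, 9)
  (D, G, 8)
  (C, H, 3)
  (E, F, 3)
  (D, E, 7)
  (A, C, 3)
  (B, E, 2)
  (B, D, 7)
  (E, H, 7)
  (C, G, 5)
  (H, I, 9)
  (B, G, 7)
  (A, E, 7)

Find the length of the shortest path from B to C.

Checking several routes:
B-H-C: 7 + 3 = 10
B-G-C: 7 + 5 = 12
B-E-D-G-C: 2 + 7 + 8 + 5 = 22
B-E-A-C: 2 + 7 + 3 = 12
B-E-H-C: 2 + 7 + 3 = 12
B-D-G-C: 7 + 8 + 5 = 20
Best route has total 10.

10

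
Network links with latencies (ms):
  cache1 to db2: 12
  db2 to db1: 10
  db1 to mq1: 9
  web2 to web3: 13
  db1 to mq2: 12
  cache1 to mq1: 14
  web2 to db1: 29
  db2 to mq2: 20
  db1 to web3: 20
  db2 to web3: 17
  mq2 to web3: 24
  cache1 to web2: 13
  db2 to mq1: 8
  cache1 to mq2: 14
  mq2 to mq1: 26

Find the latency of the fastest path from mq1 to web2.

Some routes from mq1 to web2:
mq1 - cache1 - web2: 14 + 13 = 27
mq1 - db1 - web3 - web2: 9 + 20 + 13 = 42
mq1 - db2 - web3 - web2: 8 + 17 + 13 = 38
mq1 - db2 - cache1 - web2: 8 + 12 + 13 = 33
mq1 - db1 - web2: 9 + 29 = 38
Best route has total 27 ms.

27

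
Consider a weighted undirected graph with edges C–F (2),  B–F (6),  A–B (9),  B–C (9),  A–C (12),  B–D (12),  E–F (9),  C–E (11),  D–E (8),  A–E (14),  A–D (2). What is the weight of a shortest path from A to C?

12

Comparing a few candidate routes:
A -> B -> C: 9 + 9 = 18
A -> C: 12
A -> B -> F -> C: 9 + 6 + 2 = 17
A -> D -> E -> C: 2 + 8 + 11 = 21
A -> D -> B -> F -> C: 2 + 12 + 6 + 2 = 22
A -> D -> E -> F -> C: 2 + 8 + 9 + 2 = 21
Shortest: 12.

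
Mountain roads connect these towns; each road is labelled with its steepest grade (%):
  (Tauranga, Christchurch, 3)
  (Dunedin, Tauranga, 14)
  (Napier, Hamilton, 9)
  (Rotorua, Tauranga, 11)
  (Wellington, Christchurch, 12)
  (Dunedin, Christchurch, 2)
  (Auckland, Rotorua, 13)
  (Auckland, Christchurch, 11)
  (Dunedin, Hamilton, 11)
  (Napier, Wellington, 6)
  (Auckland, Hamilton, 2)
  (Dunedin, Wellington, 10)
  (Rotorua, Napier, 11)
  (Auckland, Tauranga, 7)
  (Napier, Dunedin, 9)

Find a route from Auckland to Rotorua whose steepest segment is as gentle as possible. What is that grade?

A few of the Auckland→Rotorua routes:
Auckland→Christchurch→Dunedin→Hamilton→Napier→Rotorua: max(11, 2, 11, 9, 11) = 11
Auckland→Christchurch→Dunedin→Wellington→Napier→Rotorua: max(11, 2, 10, 6, 11) = 11
Auckland→Christchurch→Dunedin→Napier→Rotorua: max(11, 2, 9, 11) = 11
Auckland→Christchurch→Tauranga→Rotorua: max(11, 3, 11) = 11
Auckland→Tauranga→Rotorua: max(7, 11) = 11
The minimum achievable maximum is 11%.

11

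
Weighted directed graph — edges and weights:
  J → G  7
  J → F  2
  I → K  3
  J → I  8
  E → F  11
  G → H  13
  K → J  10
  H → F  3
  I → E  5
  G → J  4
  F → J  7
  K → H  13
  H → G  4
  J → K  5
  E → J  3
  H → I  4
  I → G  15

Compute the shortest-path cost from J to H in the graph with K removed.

Paths from J to H avoiding K:
J -> G -> H: 7 + 13 = 20
J -> I -> G -> H: 8 + 15 + 13 = 36
The minimum is 20.

20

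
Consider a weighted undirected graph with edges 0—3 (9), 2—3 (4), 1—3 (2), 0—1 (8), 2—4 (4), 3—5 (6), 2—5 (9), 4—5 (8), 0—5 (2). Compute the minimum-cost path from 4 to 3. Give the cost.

8

A few of the 4→3 routes:
4 → 5 → 3: 8 + 6 = 14
4 → 5 → 0 → 3: 8 + 2 + 9 = 19
4 → 2 → 3: 4 + 4 = 8
4 → 2 → 5 → 3: 4 + 9 + 6 = 19
Best route has total 8.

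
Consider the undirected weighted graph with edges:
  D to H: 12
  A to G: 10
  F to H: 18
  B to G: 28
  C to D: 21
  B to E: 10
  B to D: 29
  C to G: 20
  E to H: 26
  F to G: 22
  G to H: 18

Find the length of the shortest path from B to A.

38

Some routes from B to A:
B - G - A: 28 + 10 = 38
B - E - H - F - G - A: 10 + 26 + 18 + 22 + 10 = 86
B - D - H - F - G - A: 29 + 12 + 18 + 22 + 10 = 91
B - D - C - G - A: 29 + 21 + 20 + 10 = 80
B - E - H - G - A: 10 + 26 + 18 + 10 = 64
B - D - H - G - A: 29 + 12 + 18 + 10 = 69
Best route has total 38.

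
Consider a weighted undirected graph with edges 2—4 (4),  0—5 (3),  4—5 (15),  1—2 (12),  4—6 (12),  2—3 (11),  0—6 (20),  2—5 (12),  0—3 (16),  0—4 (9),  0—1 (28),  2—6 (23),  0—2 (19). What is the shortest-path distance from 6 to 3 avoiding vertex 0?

Routes from 6 to 3 avoiding 0:
6 -> 4 -> 5 -> 2 -> 3: 12 + 15 + 12 + 11 = 50
6 -> 4 -> 2 -> 3: 12 + 4 + 11 = 27
6 -> 2 -> 3: 23 + 11 = 34
The minimum is 27.

27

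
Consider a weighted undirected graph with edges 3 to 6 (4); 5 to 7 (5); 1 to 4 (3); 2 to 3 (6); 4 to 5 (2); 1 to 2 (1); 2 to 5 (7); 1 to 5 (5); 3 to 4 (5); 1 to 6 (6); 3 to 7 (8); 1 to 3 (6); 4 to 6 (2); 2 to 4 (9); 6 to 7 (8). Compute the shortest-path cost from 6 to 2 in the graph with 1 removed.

10

Checking several routes:
6→3→4→5→2: 4 + 5 + 2 + 7 = 18
6→3→2: 4 + 6 = 10
6→4→2: 2 + 9 = 11
6→3→4→2: 4 + 5 + 9 = 18
6→4→3→2: 2 + 5 + 6 = 13
6→4→5→2: 2 + 2 + 7 = 11
The minimum is 10.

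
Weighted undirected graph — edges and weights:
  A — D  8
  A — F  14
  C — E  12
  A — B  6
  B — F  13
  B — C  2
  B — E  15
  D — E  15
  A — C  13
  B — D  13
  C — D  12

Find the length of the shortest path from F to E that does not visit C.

28

Checking several routes:
F -> B -> E: 13 + 15 = 28
F -> A -> B -> E: 14 + 6 + 15 = 35
F -> B -> A -> D -> E: 13 + 6 + 8 + 15 = 42
F -> A -> D -> E: 14 + 8 + 15 = 37
F -> B -> D -> E: 13 + 13 + 15 = 41
Best route has total 28.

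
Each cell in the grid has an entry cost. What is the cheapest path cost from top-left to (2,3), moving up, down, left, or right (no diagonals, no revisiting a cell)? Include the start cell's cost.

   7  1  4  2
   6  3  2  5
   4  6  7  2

One optimal route is (0,0) → (0,1) → (1,1) → (1,2) → (1,3) → (2,3).
Its cost is 7 + 1 + 3 + 2 + 5 + 2 = 20.

20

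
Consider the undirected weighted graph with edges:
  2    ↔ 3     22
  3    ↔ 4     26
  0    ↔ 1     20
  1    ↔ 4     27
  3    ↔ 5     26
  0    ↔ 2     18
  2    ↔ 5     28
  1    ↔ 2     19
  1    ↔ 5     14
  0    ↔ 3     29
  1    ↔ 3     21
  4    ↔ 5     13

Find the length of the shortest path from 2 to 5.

Some routes from 2 to 5:
2 → 1 → 5: 19 + 14 = 33
2 → 3 → 5: 22 + 26 = 48
2 → 5: 28
Best route has total 28.

28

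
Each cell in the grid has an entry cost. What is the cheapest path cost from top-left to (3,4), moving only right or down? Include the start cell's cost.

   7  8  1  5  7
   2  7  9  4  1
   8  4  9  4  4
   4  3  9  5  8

38

One optimal route is r0c0 -> r0c1 -> r0c2 -> r0c3 -> r1c3 -> r1c4 -> r2c4 -> r3c4.
Its cost is 7 + 8 + 1 + 5 + 4 + 1 + 4 + 8 = 38.
(Top row then right column would cost 41.)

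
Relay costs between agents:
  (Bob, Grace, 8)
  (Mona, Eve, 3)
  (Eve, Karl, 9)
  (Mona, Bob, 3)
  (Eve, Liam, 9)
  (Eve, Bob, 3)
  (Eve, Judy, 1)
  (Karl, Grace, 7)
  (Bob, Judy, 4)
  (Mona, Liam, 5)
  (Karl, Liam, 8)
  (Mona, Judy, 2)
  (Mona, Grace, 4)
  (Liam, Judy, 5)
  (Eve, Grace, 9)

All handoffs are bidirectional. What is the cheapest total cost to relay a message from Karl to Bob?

Some routes from Karl to Bob:
Karl-Grace-Mona-Bob: 7 + 4 + 3 = 14
Karl-Grace-Bob: 7 + 8 = 15
Karl-Eve-Judy-Bob: 9 + 1 + 4 = 14
Karl-Eve-Judy-Mona-Bob: 9 + 1 + 2 + 3 = 15
Karl-Eve-Bob: 9 + 3 = 12
The minimum is 12.

12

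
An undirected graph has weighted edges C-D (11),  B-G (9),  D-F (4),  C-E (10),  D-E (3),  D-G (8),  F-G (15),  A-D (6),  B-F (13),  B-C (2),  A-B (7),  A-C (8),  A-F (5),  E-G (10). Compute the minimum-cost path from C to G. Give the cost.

Checking several routes:
C → E → G: 10 + 10 = 20
C → B → A → D → G: 2 + 7 + 6 + 8 = 23
C → E → D → G: 10 + 3 + 8 = 21
C → B → G: 2 + 9 = 11
C → A → D → G: 8 + 6 + 8 = 22
C → D → G: 11 + 8 = 19
The minimum is 11.

11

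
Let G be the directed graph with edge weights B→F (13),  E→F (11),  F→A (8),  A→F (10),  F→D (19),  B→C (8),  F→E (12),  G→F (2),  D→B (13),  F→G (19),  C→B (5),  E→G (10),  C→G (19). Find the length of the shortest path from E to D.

Candidate routes:
E -> F -> D: 11 + 19 = 30
E -> G -> F -> D: 10 + 2 + 19 = 31
Shortest: 30.

30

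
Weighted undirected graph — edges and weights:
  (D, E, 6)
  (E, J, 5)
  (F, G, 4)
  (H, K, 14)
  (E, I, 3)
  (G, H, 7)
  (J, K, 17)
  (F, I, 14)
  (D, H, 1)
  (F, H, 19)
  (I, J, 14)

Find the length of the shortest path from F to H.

11

Paths from F to H:
F → I → E → D → H: 14 + 3 + 6 + 1 = 24
F → H: 19
F → G → H: 4 + 7 = 11
F → I → J → K → H: 14 + 14 + 17 + 14 = 59
F → I → E → J → K → H: 14 + 3 + 5 + 17 + 14 = 53
F → I → J → E → D → H: 14 + 14 + 5 + 6 + 1 = 40
Shortest: 11.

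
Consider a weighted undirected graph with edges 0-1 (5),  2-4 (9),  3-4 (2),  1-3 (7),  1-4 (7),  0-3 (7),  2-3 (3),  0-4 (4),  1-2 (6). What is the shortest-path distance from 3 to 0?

6

Checking several routes:
3-4-0: 2 + 4 = 6
3-1-0: 7 + 5 = 12
3-0: 7
The minimum is 6.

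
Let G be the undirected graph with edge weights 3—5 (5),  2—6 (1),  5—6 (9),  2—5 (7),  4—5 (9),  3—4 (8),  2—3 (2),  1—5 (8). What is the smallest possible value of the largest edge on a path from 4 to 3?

8

Candidate routes:
4 - 5 - 2 - 3: max(9, 7, 2) = 9
4 - 5 - 6 - 2 - 3: max(9, 9, 1, 2) = 9
4 - 3: max(8) = 8
4 - 5 - 3: max(9, 5) = 9
The minimum achievable maximum is 8.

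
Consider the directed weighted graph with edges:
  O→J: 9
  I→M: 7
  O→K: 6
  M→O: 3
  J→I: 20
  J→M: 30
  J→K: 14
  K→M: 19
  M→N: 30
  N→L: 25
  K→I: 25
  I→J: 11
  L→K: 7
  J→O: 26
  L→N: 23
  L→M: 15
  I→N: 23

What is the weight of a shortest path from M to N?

Candidate routes:
M-O-J-I-N: 3 + 9 + 20 + 23 = 55
M-O-K-I-N: 3 + 6 + 25 + 23 = 57
M-N: 30
M-O-J-K-I-N: 3 + 9 + 14 + 25 + 23 = 74
The minimum is 30.

30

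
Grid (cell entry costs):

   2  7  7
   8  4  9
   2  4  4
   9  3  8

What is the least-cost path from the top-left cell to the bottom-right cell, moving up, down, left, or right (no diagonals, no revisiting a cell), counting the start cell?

27

Path r0c0 → r1c0 → r2c0 → r2c1 → r3c1 → r3c2: 2 + 8 + 2 + 4 + 3 + 8 = 27.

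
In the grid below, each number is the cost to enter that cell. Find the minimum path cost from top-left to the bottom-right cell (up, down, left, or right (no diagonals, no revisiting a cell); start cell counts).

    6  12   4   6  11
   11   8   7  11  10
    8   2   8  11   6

52

One optimal route is r0c0 -> r1c0 -> r1c1 -> r2c1 -> r2c2 -> r2c3 -> r2c4.
Its cost is 6 + 11 + 8 + 2 + 8 + 11 + 6 = 52.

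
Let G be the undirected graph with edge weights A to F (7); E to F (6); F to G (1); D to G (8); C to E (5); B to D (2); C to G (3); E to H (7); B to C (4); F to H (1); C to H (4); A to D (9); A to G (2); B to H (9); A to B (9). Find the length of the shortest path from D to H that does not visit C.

A few of the D→H routes:
D→B→H: 2 + 9 = 11
D→A→G→F→H: 9 + 2 + 1 + 1 = 13
D→B→A→G→F→H: 2 + 9 + 2 + 1 + 1 = 15
D→G→F→H: 8 + 1 + 1 = 10
Shortest: 10.

10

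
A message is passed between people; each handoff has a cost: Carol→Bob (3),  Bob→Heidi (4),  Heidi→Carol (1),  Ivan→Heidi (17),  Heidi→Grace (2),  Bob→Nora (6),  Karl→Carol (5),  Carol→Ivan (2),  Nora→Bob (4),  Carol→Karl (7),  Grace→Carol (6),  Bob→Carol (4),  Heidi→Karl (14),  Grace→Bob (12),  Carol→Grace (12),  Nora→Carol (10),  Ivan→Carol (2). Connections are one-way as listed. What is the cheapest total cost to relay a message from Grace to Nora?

15

Paths from Grace to Nora:
Grace → Bob → Nora: 12 + 6 = 18
Grace → Carol → Bob → Nora: 6 + 3 + 6 = 15
Shortest: 15.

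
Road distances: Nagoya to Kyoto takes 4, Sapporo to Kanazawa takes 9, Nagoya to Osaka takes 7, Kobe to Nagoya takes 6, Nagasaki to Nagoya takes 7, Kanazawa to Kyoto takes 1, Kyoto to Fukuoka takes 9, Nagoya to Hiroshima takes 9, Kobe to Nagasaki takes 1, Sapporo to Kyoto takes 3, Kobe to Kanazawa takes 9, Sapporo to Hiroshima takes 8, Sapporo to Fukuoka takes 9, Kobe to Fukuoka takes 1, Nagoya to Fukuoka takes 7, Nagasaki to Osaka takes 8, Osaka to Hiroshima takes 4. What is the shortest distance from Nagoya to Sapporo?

7

A few of the Nagoya→Sapporo routes:
Nagoya→Hiroshima→Sapporo: 9 + 8 = 17
Nagoya→Kyoto→Sapporo: 4 + 3 = 7
Nagoya→Nagasaki→Kobe→Fukuoka→Sapporo: 7 + 1 + 1 + 9 = 18
Nagoya→Fukuoka→Sapporo: 7 + 9 = 16
Nagoya→Kyoto→Kanazawa→Sapporo: 4 + 1 + 9 = 14
Nagoya→Kobe→Fukuoka→Sapporo: 6 + 1 + 9 = 16
The minimum is 7.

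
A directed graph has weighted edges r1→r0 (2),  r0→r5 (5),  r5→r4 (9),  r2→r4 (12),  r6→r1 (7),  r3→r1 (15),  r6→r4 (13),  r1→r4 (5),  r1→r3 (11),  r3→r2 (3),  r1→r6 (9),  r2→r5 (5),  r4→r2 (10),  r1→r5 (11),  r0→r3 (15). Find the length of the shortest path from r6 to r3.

18

Routes from r6 to r3:
r6 -> r1 -> r3: 7 + 11 = 18
r6 -> r1 -> r0 -> r3: 7 + 2 + 15 = 24
Best route has total 18.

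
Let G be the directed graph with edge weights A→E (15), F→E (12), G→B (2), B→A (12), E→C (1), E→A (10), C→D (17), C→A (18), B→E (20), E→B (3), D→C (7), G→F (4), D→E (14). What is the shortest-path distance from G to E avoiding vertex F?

Paths from G to E avoiding F:
G → B → E: 2 + 20 = 22
G → B → A → E: 2 + 12 + 15 = 29
Best route has total 22.

22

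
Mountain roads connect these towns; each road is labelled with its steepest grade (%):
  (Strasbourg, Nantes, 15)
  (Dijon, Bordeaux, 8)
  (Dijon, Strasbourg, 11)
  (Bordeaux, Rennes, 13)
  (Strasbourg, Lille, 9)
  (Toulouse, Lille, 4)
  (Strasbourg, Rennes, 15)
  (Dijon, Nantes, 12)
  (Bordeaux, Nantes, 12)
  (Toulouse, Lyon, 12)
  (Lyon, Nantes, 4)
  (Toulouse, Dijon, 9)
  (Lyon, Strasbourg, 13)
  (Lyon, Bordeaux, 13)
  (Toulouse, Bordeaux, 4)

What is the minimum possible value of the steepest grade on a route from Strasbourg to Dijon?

Checking several routes:
Strasbourg-Dijon: max(11) = 11
Strasbourg-Lille-Toulouse-Lyon-Nantes-Bordeaux-Dijon: max(9, 4, 12, 4, 12, 8) = 12
Strasbourg-Lille-Toulouse-Lyon-Nantes-Dijon: max(9, 4, 12, 4, 12) = 12
Strasbourg-Lille-Toulouse-Bordeaux-Dijon: max(9, 4, 4, 8) = 9
Strasbourg-Lille-Toulouse-Dijon: max(9, 4, 9) = 9
The minimum achievable maximum is 9%.

9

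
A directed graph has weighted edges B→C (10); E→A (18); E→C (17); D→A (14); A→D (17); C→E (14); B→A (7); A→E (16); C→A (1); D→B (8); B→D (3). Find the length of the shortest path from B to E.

Routes from B to E:
B-D-A-E: 3 + 14 + 16 = 33
B-A-E: 7 + 16 = 23
B-C-E: 10 + 14 = 24
B-C-A-E: 10 + 1 + 16 = 27
Best route has total 23.

23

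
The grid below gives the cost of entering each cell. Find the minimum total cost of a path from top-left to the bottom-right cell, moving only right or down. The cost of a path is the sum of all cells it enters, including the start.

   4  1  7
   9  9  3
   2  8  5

Path r0c0 -> r0c1 -> r0c2 -> r1c2 -> r2c2: 4 + 1 + 7 + 3 + 5 = 20.

20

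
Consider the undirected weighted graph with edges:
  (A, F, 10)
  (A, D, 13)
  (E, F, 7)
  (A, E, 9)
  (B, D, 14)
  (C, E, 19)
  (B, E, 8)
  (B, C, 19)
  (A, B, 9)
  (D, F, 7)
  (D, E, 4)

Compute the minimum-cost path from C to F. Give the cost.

Checking several routes:
C→E→D→F: 19 + 4 + 7 = 30
C→E→F: 19 + 7 = 26
C→B→E→F: 19 + 8 + 7 = 34
Shortest: 26.

26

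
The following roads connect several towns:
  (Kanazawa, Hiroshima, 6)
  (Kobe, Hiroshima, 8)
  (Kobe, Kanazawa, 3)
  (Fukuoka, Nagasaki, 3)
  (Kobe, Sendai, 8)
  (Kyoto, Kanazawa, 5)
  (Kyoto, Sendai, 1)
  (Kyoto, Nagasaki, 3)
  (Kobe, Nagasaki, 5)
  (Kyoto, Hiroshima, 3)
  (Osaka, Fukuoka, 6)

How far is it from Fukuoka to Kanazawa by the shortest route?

A few of the Fukuoka→Kanazawa routes:
Fukuoka → Nagasaki → Kyoto → Kanazawa: 3 + 3 + 5 = 11
Fukuoka → Nagasaki → Kyoto → Hiroshima → Kanazawa: 3 + 3 + 3 + 6 = 15
Fukuoka → Nagasaki → Kobe → Kanazawa: 3 + 5 + 3 = 11
Shortest: 11.

11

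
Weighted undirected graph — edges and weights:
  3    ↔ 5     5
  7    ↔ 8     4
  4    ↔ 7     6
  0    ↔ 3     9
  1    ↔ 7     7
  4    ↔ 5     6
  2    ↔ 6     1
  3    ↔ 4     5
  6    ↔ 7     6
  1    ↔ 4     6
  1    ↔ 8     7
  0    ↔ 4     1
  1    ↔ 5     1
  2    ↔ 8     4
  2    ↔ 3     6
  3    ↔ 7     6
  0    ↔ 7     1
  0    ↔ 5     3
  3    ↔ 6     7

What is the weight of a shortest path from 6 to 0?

7

Comparing a few candidate routes:
6 -> 7 -> 0: 6 + 1 = 7
6 -> 2 -> 8 -> 7 -> 0: 1 + 4 + 4 + 1 = 10
6 -> 2 -> 3 -> 4 -> 0: 1 + 6 + 5 + 1 = 13
6 -> 7 -> 4 -> 0: 6 + 6 + 1 = 13
6 -> 3 -> 4 -> 0: 7 + 5 + 1 = 13
Shortest: 7.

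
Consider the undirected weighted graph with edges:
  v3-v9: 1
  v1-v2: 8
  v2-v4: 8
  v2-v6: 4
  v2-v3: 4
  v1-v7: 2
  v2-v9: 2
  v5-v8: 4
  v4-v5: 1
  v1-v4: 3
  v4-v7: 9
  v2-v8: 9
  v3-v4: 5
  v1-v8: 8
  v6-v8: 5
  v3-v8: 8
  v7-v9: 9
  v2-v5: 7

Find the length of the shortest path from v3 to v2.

3

Some routes from v3 to v2:
v3-v4-v1-v2: 5 + 3 + 8 = 16
v3-v2: 4
v3-v4-v2: 5 + 8 = 13
v3-v4-v5-v2: 5 + 1 + 7 = 13
v3-v9-v2: 1 + 2 = 3
Shortest: 3.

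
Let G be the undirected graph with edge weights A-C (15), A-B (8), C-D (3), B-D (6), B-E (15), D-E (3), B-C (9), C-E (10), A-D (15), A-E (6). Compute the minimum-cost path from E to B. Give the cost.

9

Checking several routes:
E → D → B: 3 + 6 = 9
E → C → D → B: 10 + 3 + 6 = 19
E → B: 15
E → A → B: 6 + 8 = 14
E → D → C → B: 3 + 3 + 9 = 15
Shortest: 9.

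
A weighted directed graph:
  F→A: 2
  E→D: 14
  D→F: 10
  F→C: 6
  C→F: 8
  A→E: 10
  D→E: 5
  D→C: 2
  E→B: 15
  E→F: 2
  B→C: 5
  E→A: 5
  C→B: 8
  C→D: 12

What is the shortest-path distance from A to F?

12

Candidate routes:
A-E-B-C-D-F: 10 + 15 + 5 + 12 + 10 = 52
A-E-F: 10 + 2 = 12
A-E-B-C-F: 10 + 15 + 5 + 8 = 38
A-E-D-F: 10 + 14 + 10 = 34
A-E-D-C-F: 10 + 14 + 2 + 8 = 34
Shortest: 12.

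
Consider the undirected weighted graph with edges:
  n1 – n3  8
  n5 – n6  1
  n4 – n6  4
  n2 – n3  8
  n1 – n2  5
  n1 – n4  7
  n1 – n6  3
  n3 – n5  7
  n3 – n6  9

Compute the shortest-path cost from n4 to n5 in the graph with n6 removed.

22

Candidate routes:
n4 → n1 → n3 → n5: 7 + 8 + 7 = 22
n4 → n1 → n2 → n3 → n5: 7 + 5 + 8 + 7 = 27
Best route has total 22.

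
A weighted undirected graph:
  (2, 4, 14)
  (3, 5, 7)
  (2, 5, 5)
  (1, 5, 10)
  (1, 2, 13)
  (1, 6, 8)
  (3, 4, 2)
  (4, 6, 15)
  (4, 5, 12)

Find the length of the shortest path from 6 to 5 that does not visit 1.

Paths from 6 to 5 avoiding 1:
6-4-5: 15 + 12 = 27
6-4-3-5: 15 + 2 + 7 = 24
6-4-2-5: 15 + 14 + 5 = 34
Shortest: 24.

24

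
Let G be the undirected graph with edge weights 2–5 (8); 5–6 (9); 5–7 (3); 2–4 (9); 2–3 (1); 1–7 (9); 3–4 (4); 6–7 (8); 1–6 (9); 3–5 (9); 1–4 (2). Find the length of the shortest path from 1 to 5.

A few of the 1→5 routes:
1-6-5: 9 + 9 = 18
1-4-3-2-5: 2 + 4 + 1 + 8 = 15
1-7-5: 9 + 3 = 12
1-4-2-5: 2 + 9 + 8 = 19
1-4-3-5: 2 + 4 + 9 = 15
Best route has total 12.

12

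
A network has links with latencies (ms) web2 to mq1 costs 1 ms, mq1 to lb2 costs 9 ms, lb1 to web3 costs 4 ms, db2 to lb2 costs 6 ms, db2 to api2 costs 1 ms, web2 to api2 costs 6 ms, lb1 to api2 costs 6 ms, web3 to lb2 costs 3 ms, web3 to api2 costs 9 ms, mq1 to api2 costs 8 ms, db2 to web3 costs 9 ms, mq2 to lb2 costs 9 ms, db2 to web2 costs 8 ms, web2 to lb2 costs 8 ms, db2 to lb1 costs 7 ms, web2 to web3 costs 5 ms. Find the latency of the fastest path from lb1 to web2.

A few of the lb1→web2 routes:
lb1→web3→web2: 4 + 5 = 9
lb1→api2→web2: 6 + 6 = 12
lb1→db2→api2→web2: 7 + 1 + 6 = 14
lb1→db2→web2: 7 + 8 = 15
The minimum is 9 ms.

9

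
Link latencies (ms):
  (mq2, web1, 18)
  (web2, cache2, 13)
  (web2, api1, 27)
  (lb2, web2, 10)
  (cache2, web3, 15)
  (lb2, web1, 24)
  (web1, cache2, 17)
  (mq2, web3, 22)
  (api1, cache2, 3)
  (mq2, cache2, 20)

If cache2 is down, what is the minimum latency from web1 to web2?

34

Routes from web1 to web2 avoiding cache2:
web1 -> lb2 -> web2: 24 + 10 = 34
Best route has total 34 ms.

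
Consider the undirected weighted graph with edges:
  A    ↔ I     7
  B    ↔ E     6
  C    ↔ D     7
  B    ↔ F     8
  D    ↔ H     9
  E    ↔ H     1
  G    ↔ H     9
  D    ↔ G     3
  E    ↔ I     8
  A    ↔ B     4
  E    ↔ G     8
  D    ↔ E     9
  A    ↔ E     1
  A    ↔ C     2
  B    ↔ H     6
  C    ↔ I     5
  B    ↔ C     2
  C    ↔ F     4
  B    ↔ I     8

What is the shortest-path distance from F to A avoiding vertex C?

A few of the F→A routes:
F - B - I - A: 8 + 8 + 7 = 23
F - B - A: 8 + 4 = 12
F - B - E - A: 8 + 6 + 1 = 15
F - B - H - E - A: 8 + 6 + 1 + 1 = 16
Best route has total 12.

12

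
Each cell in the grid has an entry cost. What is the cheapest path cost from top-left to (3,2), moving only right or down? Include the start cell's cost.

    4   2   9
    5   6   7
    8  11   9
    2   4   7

30

Best path: [0,0] [1,0] [2,0] [3,0] [3,1] [3,2]
Cost: 4 + 5 + 8 + 2 + 4 + 7 = 30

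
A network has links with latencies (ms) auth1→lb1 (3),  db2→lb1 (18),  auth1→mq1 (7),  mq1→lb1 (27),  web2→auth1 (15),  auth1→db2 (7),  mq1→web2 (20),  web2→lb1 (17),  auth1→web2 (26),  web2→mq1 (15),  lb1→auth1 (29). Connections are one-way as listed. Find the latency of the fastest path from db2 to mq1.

Candidate routes:
db2 - lb1 - auth1 - web2 - mq1: 18 + 29 + 26 + 15 = 88
db2 - lb1 - auth1 - mq1: 18 + 29 + 7 = 54
The minimum is 54 ms.

54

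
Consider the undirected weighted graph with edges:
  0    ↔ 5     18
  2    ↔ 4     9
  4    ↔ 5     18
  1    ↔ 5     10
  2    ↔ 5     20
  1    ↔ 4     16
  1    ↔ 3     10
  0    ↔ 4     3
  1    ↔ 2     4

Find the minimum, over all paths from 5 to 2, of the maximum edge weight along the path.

Checking several routes:
5 - 0 - 4 - 1 - 2: max(18, 3, 16, 4) = 18
5 - 1 - 4 - 2: max(10, 16, 9) = 16
5 - 1 - 2: max(10, 4) = 10
The minimum achievable maximum is 10.

10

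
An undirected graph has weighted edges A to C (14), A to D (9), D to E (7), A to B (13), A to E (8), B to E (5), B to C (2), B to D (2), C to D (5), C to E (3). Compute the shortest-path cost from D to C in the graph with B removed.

5

Paths from D to C avoiding B:
D -> E -> A -> C: 7 + 8 + 14 = 29
D -> A -> E -> C: 9 + 8 + 3 = 20
D -> A -> C: 9 + 14 = 23
D -> E -> C: 7 + 3 = 10
D -> C: 5
Shortest: 5.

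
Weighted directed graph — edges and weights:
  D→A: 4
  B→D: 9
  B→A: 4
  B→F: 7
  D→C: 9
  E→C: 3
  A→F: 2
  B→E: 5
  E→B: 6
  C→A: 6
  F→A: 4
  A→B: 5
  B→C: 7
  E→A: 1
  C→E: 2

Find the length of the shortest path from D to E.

Paths from D to E:
D → A → B → E: 4 + 5 + 5 = 14
D → A → B → C → E: 4 + 5 + 7 + 2 = 18
D → C → E: 9 + 2 = 11
D → C → A → B → E: 9 + 6 + 5 + 5 = 25
The minimum is 11.

11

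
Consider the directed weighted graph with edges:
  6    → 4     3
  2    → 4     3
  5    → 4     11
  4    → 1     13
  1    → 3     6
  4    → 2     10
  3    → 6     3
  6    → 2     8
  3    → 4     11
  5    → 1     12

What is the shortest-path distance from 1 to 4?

Paths from 1 to 4:
1 - 3 - 4: 6 + 11 = 17
1 - 3 - 6 - 4: 6 + 3 + 3 = 12
1 - 3 - 6 - 2 - 4: 6 + 3 + 8 + 3 = 20
Shortest: 12.

12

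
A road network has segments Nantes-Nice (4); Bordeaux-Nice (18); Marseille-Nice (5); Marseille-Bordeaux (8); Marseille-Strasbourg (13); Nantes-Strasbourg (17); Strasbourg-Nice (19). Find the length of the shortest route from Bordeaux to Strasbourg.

21

Some routes from Bordeaux to Strasbourg:
Bordeaux-Marseille-Nice-Strasbourg: 8 + 5 + 19 = 32
Bordeaux-Marseille-Nice-Nantes-Strasbourg: 8 + 5 + 4 + 17 = 34
Bordeaux-Marseille-Strasbourg: 8 + 13 = 21
Best route has total 21.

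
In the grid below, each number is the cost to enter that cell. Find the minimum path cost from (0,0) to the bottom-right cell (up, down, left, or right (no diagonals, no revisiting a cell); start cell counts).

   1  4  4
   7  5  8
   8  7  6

Best path: r0c0 -> r0c1 -> r0c2 -> r1c2 -> r2c2
Cost: 1 + 4 + 4 + 8 + 6 = 23

23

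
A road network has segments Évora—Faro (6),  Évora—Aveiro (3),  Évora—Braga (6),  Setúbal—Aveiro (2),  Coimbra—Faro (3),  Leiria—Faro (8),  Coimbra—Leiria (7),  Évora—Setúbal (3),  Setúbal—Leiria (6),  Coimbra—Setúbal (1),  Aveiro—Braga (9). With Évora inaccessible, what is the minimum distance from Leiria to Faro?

Candidate routes:
Leiria→Setúbal→Coimbra→Faro: 6 + 1 + 3 = 10
Leiria→Coimbra→Faro: 7 + 3 = 10
Leiria→Faro: 8
Shortest: 8.

8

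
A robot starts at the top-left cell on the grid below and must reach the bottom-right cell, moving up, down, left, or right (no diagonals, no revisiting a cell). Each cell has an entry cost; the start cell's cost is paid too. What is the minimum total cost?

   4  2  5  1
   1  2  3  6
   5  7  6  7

23

Take (0,0) -> (1,0) -> (1,1) -> (1,2) -> (1,3) -> (2,3) for a total of 4 + 1 + 2 + 3 + 6 + 7 = 23.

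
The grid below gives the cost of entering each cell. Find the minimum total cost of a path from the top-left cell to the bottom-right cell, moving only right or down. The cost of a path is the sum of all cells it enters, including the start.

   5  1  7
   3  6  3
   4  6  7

One optimal route is [0,0] → [0,1] → [1,1] → [1,2] → [2,2].
Its cost is 5 + 1 + 6 + 3 + 7 = 22.
For comparison, the top-then-right route costs 23.

22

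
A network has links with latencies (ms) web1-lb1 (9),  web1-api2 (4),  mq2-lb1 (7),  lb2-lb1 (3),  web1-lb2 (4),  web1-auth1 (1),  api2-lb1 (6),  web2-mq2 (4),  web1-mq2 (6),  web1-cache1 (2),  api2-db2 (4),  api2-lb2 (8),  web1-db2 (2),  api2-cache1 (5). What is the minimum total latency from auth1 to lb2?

5

A few of the auth1→lb2 routes:
auth1 - web1 - api2 - lb2: 1 + 4 + 8 = 13
auth1 - web1 - cache1 - api2 - lb2: 1 + 2 + 5 + 8 = 16
auth1 - web1 - lb2: 1 + 4 = 5
auth1 - web1 - lb1 - lb2: 1 + 9 + 3 = 13
auth1 - web1 - db2 - api2 - lb2: 1 + 2 + 4 + 8 = 15
auth1 - web1 - api2 - lb1 - lb2: 1 + 4 + 6 + 3 = 14
The minimum is 5 ms.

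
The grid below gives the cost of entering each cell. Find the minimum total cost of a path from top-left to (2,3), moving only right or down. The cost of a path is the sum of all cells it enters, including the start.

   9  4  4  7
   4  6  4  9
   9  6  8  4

33

One optimal route is [0,0] -> [0,1] -> [0,2] -> [1,2] -> [2,2] -> [2,3].
Its cost is 9 + 4 + 4 + 4 + 8 + 4 = 33.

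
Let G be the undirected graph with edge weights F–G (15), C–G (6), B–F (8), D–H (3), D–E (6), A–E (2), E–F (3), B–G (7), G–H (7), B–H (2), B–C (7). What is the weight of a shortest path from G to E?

Comparing a few candidate routes:
G -> B -> H -> D -> E: 7 + 2 + 3 + 6 = 18
G -> B -> F -> E: 7 + 8 + 3 = 18
G -> H -> D -> E: 7 + 3 + 6 = 16
G -> F -> E: 15 + 3 = 18
G -> H -> B -> F -> E: 7 + 2 + 8 + 3 = 20
Shortest: 16.

16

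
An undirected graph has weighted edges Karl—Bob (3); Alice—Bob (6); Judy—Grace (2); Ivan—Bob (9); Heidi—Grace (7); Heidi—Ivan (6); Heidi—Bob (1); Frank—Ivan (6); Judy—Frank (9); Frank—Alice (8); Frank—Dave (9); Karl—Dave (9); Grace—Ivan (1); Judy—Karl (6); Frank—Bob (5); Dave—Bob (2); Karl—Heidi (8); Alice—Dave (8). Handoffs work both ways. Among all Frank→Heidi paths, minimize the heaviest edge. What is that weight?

5

Comparing a few candidate routes:
Frank → Bob → Heidi: max(5, 1) = 5
Frank → Ivan → Grace → Judy → Karl → Bob → Heidi: max(6, 1, 2, 6, 3, 1) = 6
Frank → Ivan → Grace → Heidi: max(6, 1, 7) = 7
Frank → Ivan → Heidi: max(6, 6) = 6
Frank → Bob → Karl → Judy → Grace → Ivan → Heidi: max(5, 3, 6, 2, 1, 6) = 6
Frank → Bob → Karl → Judy → Grace → Heidi: max(5, 3, 6, 2, 7) = 7
The minimum achievable maximum is 5.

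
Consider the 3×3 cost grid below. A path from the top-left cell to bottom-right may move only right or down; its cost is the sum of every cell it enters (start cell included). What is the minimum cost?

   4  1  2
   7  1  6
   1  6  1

13

One optimal route is (0,0)→(0,1)→(1,1)→(1,2)→(2,2).
Its cost is 4 + 1 + 1 + 6 + 1 = 13.
For comparison, the top-then-right route costs 14.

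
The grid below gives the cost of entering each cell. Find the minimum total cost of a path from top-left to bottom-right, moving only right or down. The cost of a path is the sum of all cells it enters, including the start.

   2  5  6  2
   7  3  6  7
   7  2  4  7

One optimal route is [0,0] → [0,1] → [1,1] → [2,1] → [2,2] → [2,3].
Its cost is 2 + 5 + 3 + 2 + 4 + 7 = 23.

23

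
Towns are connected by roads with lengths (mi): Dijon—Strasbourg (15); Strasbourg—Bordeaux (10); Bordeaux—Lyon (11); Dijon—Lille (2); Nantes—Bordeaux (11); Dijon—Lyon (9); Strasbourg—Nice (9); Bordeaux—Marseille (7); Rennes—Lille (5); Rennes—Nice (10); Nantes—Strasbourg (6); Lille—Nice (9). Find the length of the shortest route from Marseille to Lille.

Comparing a few candidate routes:
Marseille-Bordeaux-Strasbourg-Nice-Lille: 7 + 10 + 9 + 9 = 35
Marseille-Bordeaux-Lyon-Dijon-Lille: 7 + 11 + 9 + 2 = 29
Marseille-Bordeaux-Strasbourg-Dijon-Lille: 7 + 10 + 15 + 2 = 34
The minimum is 29 mi.

29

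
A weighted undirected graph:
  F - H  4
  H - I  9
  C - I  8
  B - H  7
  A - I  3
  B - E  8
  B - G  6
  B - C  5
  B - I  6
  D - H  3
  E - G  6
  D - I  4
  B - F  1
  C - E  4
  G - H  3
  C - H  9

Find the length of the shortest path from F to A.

Checking several routes:
F - B - H - D - I - A: 1 + 7 + 3 + 4 + 3 = 18
F - H - B - I - A: 4 + 7 + 6 + 3 = 20
F - B - I - A: 1 + 6 + 3 = 10
F - H - D - I - A: 4 + 3 + 4 + 3 = 14
F - H - I - A: 4 + 9 + 3 = 16
F - B - C - I - A: 1 + 5 + 8 + 3 = 17
The minimum is 10.

10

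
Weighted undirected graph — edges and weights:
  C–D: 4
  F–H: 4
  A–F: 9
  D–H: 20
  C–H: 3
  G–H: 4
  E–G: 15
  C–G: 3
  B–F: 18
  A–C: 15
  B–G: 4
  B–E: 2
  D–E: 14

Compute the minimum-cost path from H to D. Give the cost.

Comparing a few candidate routes:
H-C-G-B-E-D: 3 + 3 + 4 + 2 + 14 = 26
H-D: 20
H-G-C-D: 4 + 3 + 4 = 11
H-C-D: 3 + 4 = 7
H-F-A-C-D: 4 + 9 + 15 + 4 = 32
H-G-B-E-D: 4 + 4 + 2 + 14 = 24
The minimum is 7.

7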